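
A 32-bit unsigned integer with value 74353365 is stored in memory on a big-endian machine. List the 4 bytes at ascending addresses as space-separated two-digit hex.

74353365 in hexadecimal, padded to 32 bits, is 0x046E8AD5.
Split into bytes (most-significant first): 04 6E 8A D5.
Big-endian: lowest address holds the most-significant byte.
So the memory order matches the most-significant-first order: 04 6E 8A D5.

04 6E 8A D5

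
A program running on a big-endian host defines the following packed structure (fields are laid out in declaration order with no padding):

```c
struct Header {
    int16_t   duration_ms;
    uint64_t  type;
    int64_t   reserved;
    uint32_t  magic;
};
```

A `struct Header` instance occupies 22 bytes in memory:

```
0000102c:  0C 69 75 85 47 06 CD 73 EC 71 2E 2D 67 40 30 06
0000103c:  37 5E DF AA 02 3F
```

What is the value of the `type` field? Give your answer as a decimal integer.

`type` follows `duration_ms` (2 bytes), so it starts at byte offset 2 and occupies 8 bytes.
Bytes at offsets 2..9: 75 85 47 06 CD 73 EC 71.
In big-endian order the high byte comes first in memory.
The bytes are already most-significant first: 0x75854706CD73EC71.
0x75854706CD73EC71 = 8468252768882388081.

8468252768882388081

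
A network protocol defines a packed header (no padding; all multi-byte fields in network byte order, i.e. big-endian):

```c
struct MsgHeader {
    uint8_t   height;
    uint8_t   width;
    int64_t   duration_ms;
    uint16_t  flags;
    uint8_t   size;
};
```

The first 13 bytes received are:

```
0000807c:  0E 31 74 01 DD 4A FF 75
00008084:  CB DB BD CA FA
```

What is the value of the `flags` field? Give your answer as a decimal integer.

48586

`flags` follows `height` (1 B), `width` (1 B), `duration_ms` (8 B), so it starts at offset 1 + 1 + 8 = 10 and occupies 2 bytes.
Bytes at offsets 10..11: BD CA.
Big-endian stores the most-significant byte at the lowest address.
The bytes are already most-significant first: 0xBDCA.
0xBDCA = 48586.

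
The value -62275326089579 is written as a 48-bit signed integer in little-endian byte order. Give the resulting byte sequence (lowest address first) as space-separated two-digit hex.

95 66 4F 65 5C C7

Two's complement of -62275326089579 in 48 bits: 62275326089579 = 0x38A39AB0996B; invert → 0xC75C654F6694; add 1 → 0xC75C654F6695.
Split into bytes (most-significant first): C7 5C 65 4F 66 95.
Little-endian stores the least-significant byte at the lowest address.
So at ascending addresses the bytes are 95 66 4F 65 5C C7.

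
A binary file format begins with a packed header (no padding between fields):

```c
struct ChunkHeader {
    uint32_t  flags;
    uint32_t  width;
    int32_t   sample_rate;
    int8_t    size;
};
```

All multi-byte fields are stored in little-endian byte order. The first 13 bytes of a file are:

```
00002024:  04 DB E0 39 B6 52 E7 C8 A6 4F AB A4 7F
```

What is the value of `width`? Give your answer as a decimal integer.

3370603190

`width` follows `flags` (4 bytes), so it starts at byte offset 4 and occupies 4 bytes.
Bytes at offsets 4..7: B6 52 E7 C8.
Little-endian stores the least-significant byte at the lowest address.
Reassemble most-significant byte first: C8 E7 52 B6 → 0xC8E752B6.
0xC8E752B6 = 3370603190.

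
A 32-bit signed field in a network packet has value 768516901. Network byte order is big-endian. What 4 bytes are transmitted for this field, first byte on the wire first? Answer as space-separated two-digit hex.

2D CE A3 25

768516901 in hexadecimal, padded to 32 bits, is 0x2DCEA325.
Split into bytes (most-significant first): 2D CE A3 25.
In big-endian order the high byte comes first in memory.
So the memory order matches the most-significant-first order: 2D CE A3 25.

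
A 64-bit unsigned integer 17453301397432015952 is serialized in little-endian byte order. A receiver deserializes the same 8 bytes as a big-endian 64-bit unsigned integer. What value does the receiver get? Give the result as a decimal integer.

17453301397432015952 in 64-bit hexadecimal is 0xF23695263FC39C50.
Stored little-endian, the bytes at ascending addresses are 50 9C C3 3F 26 95 36 F2.
Read back as big-endian, the last byte is least significant, giving 0x509CC33F269536F2.
0x509CC33F269536F2 = 5808732295398766322.

5808732295398766322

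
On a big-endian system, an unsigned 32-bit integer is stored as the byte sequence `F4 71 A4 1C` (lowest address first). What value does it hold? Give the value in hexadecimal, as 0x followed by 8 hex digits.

0xF471A41C

Big-endian stores the most-significant byte at the lowest address.
The bytes are already most-significant first: 0xF471A41C.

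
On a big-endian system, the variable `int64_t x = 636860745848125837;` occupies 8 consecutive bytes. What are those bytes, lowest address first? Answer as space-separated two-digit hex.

08 D6 95 79 5F AA F9 8D

636860745848125837 in hexadecimal, padded to 64 bits, is 0x08D695795FAAF98D.
Split into bytes (most-significant first): 08 D6 95 79 5F AA F9 8D.
In big-endian order the high byte comes first in memory.
So the memory order matches the most-significant-first order: 08 D6 95 79 5F AA F9 8D.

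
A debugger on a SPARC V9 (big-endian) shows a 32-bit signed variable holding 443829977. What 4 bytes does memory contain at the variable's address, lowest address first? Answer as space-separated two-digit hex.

443829977 in hexadecimal, padded to 32 bits, is 0x1A744ED9.
Split into bytes (most-significant first): 1A 74 4E D9.
Big-endian stores the most-significant byte at the lowest address.
So the memory order matches the most-significant-first order: 1A 74 4E D9.

1A 74 4E D9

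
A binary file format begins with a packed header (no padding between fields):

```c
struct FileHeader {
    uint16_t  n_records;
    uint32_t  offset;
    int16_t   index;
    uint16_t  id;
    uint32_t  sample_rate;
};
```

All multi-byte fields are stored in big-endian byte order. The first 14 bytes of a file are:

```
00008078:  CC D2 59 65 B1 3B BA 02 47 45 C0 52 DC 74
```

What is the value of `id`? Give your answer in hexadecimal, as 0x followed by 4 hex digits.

0x4745

`id` follows `n_records` (2 B), `offset` (4 B), `index` (2 B), so it starts at offset 2 + 4 + 2 = 8 and occupies 2 bytes.
Bytes at offsets 8..9: 47 45.
Big-endian: lowest address holds the most-significant byte.
The bytes are already most-significant first: 0x4745.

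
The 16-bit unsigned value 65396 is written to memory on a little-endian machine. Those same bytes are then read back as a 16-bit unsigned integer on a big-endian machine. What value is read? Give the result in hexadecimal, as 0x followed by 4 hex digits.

65396 in 16-bit hexadecimal is 0xFF74.
Stored little-endian, the bytes at ascending addresses are 74 FF.
Read back as big-endian, the last byte is least significant, giving 0x74FF.

0x74FF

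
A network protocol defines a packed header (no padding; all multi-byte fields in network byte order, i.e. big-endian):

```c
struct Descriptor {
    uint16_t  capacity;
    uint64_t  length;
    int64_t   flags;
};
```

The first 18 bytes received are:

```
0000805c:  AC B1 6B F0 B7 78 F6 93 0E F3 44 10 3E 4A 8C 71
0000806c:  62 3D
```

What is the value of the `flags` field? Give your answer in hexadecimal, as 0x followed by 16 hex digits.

0x44103E4A8C71623D

`flags` follows `capacity` (2 B), `length` (8 B), so it starts at offset 2 + 8 = 10 and occupies 8 bytes.
Bytes at offsets 10..17: 44 10 3E 4A 8C 71 62 3D.
Big-endian stores the most-significant byte at the lowest address.
The bytes are already most-significant first: 0x44103E4A8C71623D.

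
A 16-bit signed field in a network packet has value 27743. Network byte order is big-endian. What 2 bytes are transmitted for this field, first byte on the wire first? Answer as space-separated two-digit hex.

27743 in hexadecimal, padded to 16 bits, is 0x6C5F.
Split into bytes (most-significant first): 6C 5F.
Big-endian: lowest address holds the most-significant byte.
So the memory order matches the most-significant-first order: 6C 5F.

6C 5F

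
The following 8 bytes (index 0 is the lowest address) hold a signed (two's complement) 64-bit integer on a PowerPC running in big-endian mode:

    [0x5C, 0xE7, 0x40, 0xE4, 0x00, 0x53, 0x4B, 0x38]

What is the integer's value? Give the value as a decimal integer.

Big-endian stores the most-significant byte at the lowest address.
The bytes are already most-significant first: 0x5CE740E400534B38.
0x5CE740E400534B38 = 6694390719111711544.

6694390719111711544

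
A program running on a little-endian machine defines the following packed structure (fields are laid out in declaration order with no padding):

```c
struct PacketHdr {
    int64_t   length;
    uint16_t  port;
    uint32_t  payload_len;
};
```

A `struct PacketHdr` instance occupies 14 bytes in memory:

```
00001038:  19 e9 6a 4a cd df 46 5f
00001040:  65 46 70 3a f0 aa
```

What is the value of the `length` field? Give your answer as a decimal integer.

`length` is the first field, at byte offset 0, occupying 8 bytes.
Bytes at offsets 0..7: 19 E9 6A 4A CD DF 46 5F.
In little-endian order the low byte comes first in memory.
Reassemble most-significant byte first: 5F 46 DF CD 4A 6A E9 19 → 0x5F46DFCD4A6AE919.
0x5F46DFCD4A6AE919 = 6865420754782710041.

6865420754782710041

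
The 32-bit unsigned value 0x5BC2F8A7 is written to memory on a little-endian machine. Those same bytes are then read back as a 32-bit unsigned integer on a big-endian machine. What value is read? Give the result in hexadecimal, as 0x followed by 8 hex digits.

0xA7F8C25B

Stored little-endian, the bytes at ascending addresses are A7 F8 C2 5B.
Read back as big-endian, the last byte is least significant, giving 0xA7F8C25B.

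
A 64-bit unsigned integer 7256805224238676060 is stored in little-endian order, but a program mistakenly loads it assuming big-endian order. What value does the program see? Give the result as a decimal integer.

6699369681005426020

7256805224238676060 in 64-bit hexadecimal is 0x64B559E73AF1F85C.
Stored little-endian, the bytes at ascending addresses are 5C F8 F1 3A E7 59 B5 64.
Read back as big-endian, the last byte is least significant, giving 0x5CF8F13AE759B564.
0x5CF8F13AE759B564 = 6699369681005426020.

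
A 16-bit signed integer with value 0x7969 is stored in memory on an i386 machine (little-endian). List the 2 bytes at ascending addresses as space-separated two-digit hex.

69 79

Split into bytes (most-significant first): 79 69.
Little-endian stores the least-significant byte at the lowest address.
So at ascending addresses the bytes are 69 79.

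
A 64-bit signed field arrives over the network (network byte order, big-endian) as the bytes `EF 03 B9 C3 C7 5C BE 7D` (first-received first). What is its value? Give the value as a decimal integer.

Big-endian: lowest address holds the most-significant byte.
The bytes are already most-significant first: 0xEF03B9C3C75CBE7D.
Top bit is set, so as a signed 64-bit value this is 0xEF03B9C3C75CBE7D − 2^64 = -1223930423200137603.

-1223930423200137603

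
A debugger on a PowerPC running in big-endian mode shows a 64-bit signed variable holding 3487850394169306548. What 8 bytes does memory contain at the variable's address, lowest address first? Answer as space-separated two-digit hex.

3487850394169306548 in hexadecimal, padded to 64 bits, is 0x306755743E2AEDB4.
Split into bytes (most-significant first): 30 67 55 74 3E 2A ED B4.
Big-endian stores the most-significant byte at the lowest address.
So the memory order matches the most-significant-first order: 30 67 55 74 3E 2A ED B4.

30 67 55 74 3E 2A ED B4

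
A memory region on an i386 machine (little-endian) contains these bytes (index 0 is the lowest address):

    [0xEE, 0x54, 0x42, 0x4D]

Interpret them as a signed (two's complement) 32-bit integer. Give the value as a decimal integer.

Little-endian stores the least-significant byte at the lowest address.
Reassemble most-significant byte first: 4D 42 54 EE → 0x4D4254EE.
0x4D4254EE = 1296192750.

1296192750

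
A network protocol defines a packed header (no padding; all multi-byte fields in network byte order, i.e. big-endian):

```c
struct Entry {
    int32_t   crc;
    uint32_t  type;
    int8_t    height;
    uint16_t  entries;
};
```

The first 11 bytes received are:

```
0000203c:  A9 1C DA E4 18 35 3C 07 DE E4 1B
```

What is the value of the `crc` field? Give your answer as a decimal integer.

-1457726748

`crc` is the first field, at byte offset 0, occupying 4 bytes.
Bytes at offsets 0..3: A9 1C DA E4.
Big-endian stores the most-significant byte at the lowest address.
The bytes are already most-significant first: 0xA91CDAE4.
Top bit is set, so as a signed 32-bit value this is 0xA91CDAE4 − 2^32 = -1457726748.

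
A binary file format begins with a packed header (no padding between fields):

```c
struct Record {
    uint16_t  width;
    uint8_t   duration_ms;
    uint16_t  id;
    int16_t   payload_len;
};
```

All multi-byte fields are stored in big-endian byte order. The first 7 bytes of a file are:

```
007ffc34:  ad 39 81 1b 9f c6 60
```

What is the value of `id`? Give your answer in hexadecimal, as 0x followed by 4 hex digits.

0x1B9F

`id` follows `width` (2 B), `duration_ms` (1 B), so it starts at offset 2 + 1 = 3 and occupies 2 bytes.
Bytes at offsets 3..4: 1B 9F.
In big-endian order the high byte comes first in memory.
The bytes are already most-significant first: 0x1B9F.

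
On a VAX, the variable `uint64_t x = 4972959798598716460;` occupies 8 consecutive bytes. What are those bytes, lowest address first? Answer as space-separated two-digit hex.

2C 4C C6 C5 96 80 03 45

4972959798598716460 in hexadecimal, padded to 64 bits, is 0x45038096C5C64C2C.
Split into bytes (most-significant first): 45 03 80 96 C5 C6 4C 2C.
Little-endian stores the least-significant byte at the lowest address.
So at ascending addresses the bytes are 2C 4C C6 C5 96 80 03 45.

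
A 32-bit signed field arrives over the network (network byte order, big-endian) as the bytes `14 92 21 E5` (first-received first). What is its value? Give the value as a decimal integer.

Big-endian: lowest address holds the most-significant byte.
The bytes are already most-significant first: 0x149221E5.
0x149221E5 = 345121253.

345121253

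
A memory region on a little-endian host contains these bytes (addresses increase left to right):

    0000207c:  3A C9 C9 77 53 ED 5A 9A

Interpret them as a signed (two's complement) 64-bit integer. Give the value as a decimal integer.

-7324280901216908998

In little-endian order the low byte comes first in memory.
Reassemble most-significant byte first: 9A 5A ED 53 77 C9 C9 3A → 0x9A5AED5377C9C93A.
Top bit is set, so as a signed 64-bit value this is 0x9A5AED5377C9C93A − 2^64 = -7324280901216908998.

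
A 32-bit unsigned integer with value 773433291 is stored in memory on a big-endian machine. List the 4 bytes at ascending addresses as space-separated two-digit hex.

2E 19 A7 CB

773433291 in hexadecimal, padded to 32 bits, is 0x2E19A7CB.
Split into bytes (most-significant first): 2E 19 A7 CB.
Big-endian: lowest address holds the most-significant byte.
So the memory order matches the most-significant-first order: 2E 19 A7 CB.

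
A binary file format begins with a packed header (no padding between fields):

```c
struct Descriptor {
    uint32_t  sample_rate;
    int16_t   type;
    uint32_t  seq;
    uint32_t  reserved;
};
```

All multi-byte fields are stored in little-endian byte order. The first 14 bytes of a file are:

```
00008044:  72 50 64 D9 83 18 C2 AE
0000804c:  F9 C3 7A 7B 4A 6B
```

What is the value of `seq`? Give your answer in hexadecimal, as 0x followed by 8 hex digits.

`seq` follows `sample_rate` (4 B), `type` (2 B), so it starts at offset 4 + 2 = 6 and occupies 4 bytes.
Bytes at offsets 6..9: C2 AE F9 C3.
Little-endian: lowest address holds the least-significant byte.
Reassemble most-significant byte first: C3 F9 AE C2 → 0xC3F9AEC2.

0xC3F9AEC2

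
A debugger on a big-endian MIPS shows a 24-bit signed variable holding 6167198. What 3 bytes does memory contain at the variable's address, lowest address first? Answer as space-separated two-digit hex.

6167198 in hexadecimal, padded to 24 bits, is 0x5E1A9E.
Split into bytes (most-significant first): 5E 1A 9E.
Big-endian stores the most-significant byte at the lowest address.
So the memory order matches the most-significant-first order: 5E 1A 9E.

5E 1A 9E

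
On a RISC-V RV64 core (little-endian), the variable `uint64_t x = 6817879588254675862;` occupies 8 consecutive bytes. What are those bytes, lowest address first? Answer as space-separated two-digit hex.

6817879588254675862 in hexadecimal, padded to 64 bits, is 0x5E9DF95CE34E7396.
Split into bytes (most-significant first): 5E 9D F9 5C E3 4E 73 96.
Little-endian: lowest address holds the least-significant byte.
So at ascending addresses the bytes are 96 73 4E E3 5C F9 9D 5E.

96 73 4E E3 5C F9 9D 5E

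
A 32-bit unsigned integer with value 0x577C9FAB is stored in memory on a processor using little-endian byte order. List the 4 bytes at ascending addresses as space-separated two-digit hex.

AB 9F 7C 57

Split into bytes (most-significant first): 57 7C 9F AB.
Little-endian: lowest address holds the least-significant byte.
So at ascending addresses the bytes are AB 9F 7C 57.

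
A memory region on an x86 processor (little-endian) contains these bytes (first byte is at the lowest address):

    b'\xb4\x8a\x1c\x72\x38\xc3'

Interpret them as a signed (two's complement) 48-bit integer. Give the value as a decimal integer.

Little-endian: lowest address holds the least-significant byte.
Reassemble most-significant byte first: C3 38 72 1C 8A B4 → 0xC338721C8AB4.
Top bit is set, so as a signed 48-bit value this is 0xC338721C8AB4 − 2^48 = -66827776652620.

-66827776652620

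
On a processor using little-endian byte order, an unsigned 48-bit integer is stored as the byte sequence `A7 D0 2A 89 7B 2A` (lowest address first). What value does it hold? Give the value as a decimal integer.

Little-endian stores the least-significant byte at the lowest address.
Reassemble most-significant byte first: 2A 7B 89 2A D0 A7 → 0x2A7B892AD0A7.
0x2A7B892AD0A7 = 46710070628519.

46710070628519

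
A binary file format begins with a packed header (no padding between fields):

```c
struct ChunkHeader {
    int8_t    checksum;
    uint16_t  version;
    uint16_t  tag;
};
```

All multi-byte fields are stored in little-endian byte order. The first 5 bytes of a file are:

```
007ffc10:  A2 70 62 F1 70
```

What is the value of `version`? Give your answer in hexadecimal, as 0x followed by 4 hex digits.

0x6270

`version` follows `checksum` (1 byte), so it starts at byte offset 1 and occupies 2 bytes.
Bytes at offsets 1..2: 70 62.
In little-endian order the low byte comes first in memory.
Reassemble most-significant byte first: 62 70 → 0x6270.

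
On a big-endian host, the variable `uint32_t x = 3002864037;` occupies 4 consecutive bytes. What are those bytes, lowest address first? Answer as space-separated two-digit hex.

3002864037 in hexadecimal, padded to 32 bits, is 0xB2FC11A5.
Split into bytes (most-significant first): B2 FC 11 A5.
In big-endian order the high byte comes first in memory.
So the memory order matches the most-significant-first order: B2 FC 11 A5.

B2 FC 11 A5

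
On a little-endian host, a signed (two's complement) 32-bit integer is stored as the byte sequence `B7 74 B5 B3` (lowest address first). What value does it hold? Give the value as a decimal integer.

Little-endian stores the least-significant byte at the lowest address.
Reassemble most-significant byte first: B3 B5 74 B7 → 0xB3B574B7.
Top bit is set, so as a signed 32-bit value this is 0xB3B574B7 − 2^32 = -1279953737.

-1279953737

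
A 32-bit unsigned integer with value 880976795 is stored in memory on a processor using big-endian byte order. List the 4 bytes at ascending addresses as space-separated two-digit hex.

34 82 A3 9B

880976795 in hexadecimal, padded to 32 bits, is 0x3482A39B.
Split into bytes (most-significant first): 34 82 A3 9B.
In big-endian order the high byte comes first in memory.
So the memory order matches the most-significant-first order: 34 82 A3 9B.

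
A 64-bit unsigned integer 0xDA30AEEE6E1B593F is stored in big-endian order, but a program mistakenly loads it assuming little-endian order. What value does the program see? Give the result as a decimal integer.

Stored big-endian, the bytes at ascending addresses are DA 30 AE EE 6E 1B 59 3F.
Read back as little-endian, the first byte is least significant, giving 0x3F591B6EEEAE30DA.
0x3F591B6EEEAE30DA = 4564709860581454042.

4564709860581454042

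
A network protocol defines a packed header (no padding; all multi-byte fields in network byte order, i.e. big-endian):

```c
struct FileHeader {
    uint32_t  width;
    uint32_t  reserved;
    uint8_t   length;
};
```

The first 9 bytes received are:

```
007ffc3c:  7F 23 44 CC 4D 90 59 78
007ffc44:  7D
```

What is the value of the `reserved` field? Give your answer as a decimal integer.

`reserved` follows `width` (4 bytes), so it starts at byte offset 4 and occupies 4 bytes.
Bytes at offsets 4..7: 4D 90 59 78.
In big-endian order the high byte comes first in memory.
The bytes are already most-significant first: 0x4D905978.
0x4D905978 = 1301305720.

1301305720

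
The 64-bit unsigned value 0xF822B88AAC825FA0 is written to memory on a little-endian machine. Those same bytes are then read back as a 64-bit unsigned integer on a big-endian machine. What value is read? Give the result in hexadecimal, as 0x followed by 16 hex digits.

Stored little-endian, the bytes at ascending addresses are A0 5F 82 AC 8A B8 22 F8.
Read back as big-endian, the last byte is least significant, giving 0xA05F82AC8AB822F8.

0xA05F82AC8AB822F8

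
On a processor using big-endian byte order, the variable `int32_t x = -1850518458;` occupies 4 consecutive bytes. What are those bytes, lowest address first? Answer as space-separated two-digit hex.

91 B3 54 46

Two's complement of -1850518458 in 32 bits: 1850518458 = 0x6E4CABBA; invert → 0x91B35445; add 1 → 0x91B35446.
Split into bytes (most-significant first): 91 B3 54 46.
Big-endian: lowest address holds the most-significant byte.
So the memory order matches the most-significant-first order: 91 B3 54 46.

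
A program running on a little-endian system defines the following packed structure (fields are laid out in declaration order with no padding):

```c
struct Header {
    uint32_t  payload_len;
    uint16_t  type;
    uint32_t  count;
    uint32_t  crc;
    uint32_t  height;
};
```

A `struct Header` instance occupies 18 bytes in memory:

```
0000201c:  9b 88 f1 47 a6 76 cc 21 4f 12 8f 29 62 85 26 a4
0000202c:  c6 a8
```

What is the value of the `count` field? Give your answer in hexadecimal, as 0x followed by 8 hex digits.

`count` follows `payload_len` (4 B), `type` (2 B), so it starts at offset 4 + 2 = 6 and occupies 4 bytes.
Bytes at offsets 6..9: CC 21 4F 12.
In little-endian order the low byte comes first in memory.
Reassemble most-significant byte first: 12 4F 21 CC → 0x124F21CC.

0x124F21CC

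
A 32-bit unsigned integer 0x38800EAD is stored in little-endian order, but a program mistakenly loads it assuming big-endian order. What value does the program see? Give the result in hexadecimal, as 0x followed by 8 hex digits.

0xAD0E8038

Stored little-endian, the bytes at ascending addresses are AD 0E 80 38.
Read back as big-endian, the last byte is least significant, giving 0xAD0E8038.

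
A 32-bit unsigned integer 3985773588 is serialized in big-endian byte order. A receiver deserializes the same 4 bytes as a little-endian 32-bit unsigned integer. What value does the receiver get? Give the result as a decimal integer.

3985773588 in 32-bit hexadecimal is 0xED921414.
Stored big-endian, the bytes at ascending addresses are ED 92 14 14.
Read back as little-endian, the first byte is least significant, giving 0x141492ED.
0x141492ED = 336892653.

336892653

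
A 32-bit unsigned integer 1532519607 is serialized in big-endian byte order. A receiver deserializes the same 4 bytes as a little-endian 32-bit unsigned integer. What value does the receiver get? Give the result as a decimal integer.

1532519607 in 32-bit hexadecimal is 0x5B5864B7.
Stored big-endian, the bytes at ascending addresses are 5B 58 64 B7.
Read back as little-endian, the first byte is least significant, giving 0xB764585B.
0xB764585B = 3076806747.

3076806747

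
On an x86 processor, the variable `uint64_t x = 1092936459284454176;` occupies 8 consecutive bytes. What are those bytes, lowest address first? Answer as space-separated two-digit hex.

20 1B B9 49 EB E3 2A 0F

1092936459284454176 in hexadecimal, padded to 64 bits, is 0x0F2AE3EB49B91B20.
Split into bytes (most-significant first): 0F 2A E3 EB 49 B9 1B 20.
In little-endian order the low byte comes first in memory.
So at ascending addresses the bytes are 20 1B B9 49 EB E3 2A 0F.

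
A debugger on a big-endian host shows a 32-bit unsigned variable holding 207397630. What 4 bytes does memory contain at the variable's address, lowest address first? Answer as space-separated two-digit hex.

207397630 in hexadecimal, padded to 32 bits, is 0x0C5CA2FE.
Split into bytes (most-significant first): 0C 5C A2 FE.
In big-endian order the high byte comes first in memory.
So the memory order matches the most-significant-first order: 0C 5C A2 FE.

0C 5C A2 FE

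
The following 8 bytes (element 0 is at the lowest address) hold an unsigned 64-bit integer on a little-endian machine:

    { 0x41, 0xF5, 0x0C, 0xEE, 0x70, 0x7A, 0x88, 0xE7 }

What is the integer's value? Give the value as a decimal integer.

16683719445042754881

Little-endian stores the least-significant byte at the lowest address.
Reassemble most-significant byte first: E7 88 7A 70 EE 0C F5 41 → 0xE7887A70EE0CF541.
0xE7887A70EE0CF541 = 16683719445042754881.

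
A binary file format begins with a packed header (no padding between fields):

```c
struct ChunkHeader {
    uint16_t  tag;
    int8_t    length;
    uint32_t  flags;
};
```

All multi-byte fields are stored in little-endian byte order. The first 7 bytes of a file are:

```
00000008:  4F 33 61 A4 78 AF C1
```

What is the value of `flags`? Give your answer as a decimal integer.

3249502372

`flags` follows `tag` (2 B), `length` (1 B), so it starts at offset 2 + 1 = 3 and occupies 4 bytes.
Bytes at offsets 3..6: A4 78 AF C1.
Little-endian: lowest address holds the least-significant byte.
Reassemble most-significant byte first: C1 AF 78 A4 → 0xC1AF78A4.
0xC1AF78A4 = 3249502372.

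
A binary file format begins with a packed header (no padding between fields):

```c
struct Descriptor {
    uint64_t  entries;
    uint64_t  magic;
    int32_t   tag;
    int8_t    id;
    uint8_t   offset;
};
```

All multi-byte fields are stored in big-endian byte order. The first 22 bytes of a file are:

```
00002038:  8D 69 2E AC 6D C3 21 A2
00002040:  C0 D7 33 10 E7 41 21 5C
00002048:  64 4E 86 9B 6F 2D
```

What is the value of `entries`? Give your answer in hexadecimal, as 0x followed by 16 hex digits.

0x8D692EAC6DC321A2

`entries` is the first field, at byte offset 0, occupying 8 bytes.
Bytes at offsets 0..7: 8D 69 2E AC 6D C3 21 A2.
In big-endian order the high byte comes first in memory.
The bytes are already most-significant first: 0x8D692EAC6DC321A2.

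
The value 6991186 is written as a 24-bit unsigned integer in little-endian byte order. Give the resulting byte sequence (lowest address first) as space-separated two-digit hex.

52 AD 6A

6991186 in hexadecimal, padded to 24 bits, is 0x6AAD52.
Split into bytes (most-significant first): 6A AD 52.
In little-endian order the low byte comes first in memory.
So at ascending addresses the bytes are 52 AD 6A.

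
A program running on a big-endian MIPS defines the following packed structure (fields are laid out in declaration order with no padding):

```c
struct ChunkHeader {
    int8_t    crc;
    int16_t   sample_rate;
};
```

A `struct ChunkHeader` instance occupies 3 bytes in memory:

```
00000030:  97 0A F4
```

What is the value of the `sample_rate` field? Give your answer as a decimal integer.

2804

`sample_rate` follows `crc` (1 byte), so it starts at byte offset 1 and occupies 2 bytes.
Bytes at offsets 1..2: 0A F4.
Big-endian: lowest address holds the most-significant byte.
The bytes are already most-significant first: 0x0AF4.
0x0AF4 = 2804.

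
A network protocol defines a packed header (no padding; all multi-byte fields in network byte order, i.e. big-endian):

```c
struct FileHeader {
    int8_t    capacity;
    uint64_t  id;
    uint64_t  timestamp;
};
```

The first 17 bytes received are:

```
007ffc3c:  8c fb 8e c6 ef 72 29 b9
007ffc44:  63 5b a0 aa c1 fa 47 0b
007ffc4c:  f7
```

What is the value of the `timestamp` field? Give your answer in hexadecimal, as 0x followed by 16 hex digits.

0x5BA0AAC1FA470BF7

`timestamp` follows `capacity` (1 B), `id` (8 B), so it starts at offset 1 + 8 = 9 and occupies 8 bytes.
Bytes at offsets 9..16: 5B A0 AA C1 FA 47 0B F7.
Big-endian stores the most-significant byte at the lowest address.
The bytes are already most-significant first: 0x5BA0AAC1FA470BF7.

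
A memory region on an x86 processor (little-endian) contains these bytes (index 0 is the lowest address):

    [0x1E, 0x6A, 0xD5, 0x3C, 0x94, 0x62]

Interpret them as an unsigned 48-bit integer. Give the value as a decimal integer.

108388815301150

Little-endian: lowest address holds the least-significant byte.
Reassemble most-significant byte first: 62 94 3C D5 6A 1E → 0x62943CD56A1E.
0x62943CD56A1E = 108388815301150.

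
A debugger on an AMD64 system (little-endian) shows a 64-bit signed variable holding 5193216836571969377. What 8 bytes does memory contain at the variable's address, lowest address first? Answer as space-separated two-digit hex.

61 37 73 B1 32 03 12 48

5193216836571969377 in hexadecimal, padded to 64 bits, is 0x48120332B1733761.
Split into bytes (most-significant first): 48 12 03 32 B1 73 37 61.
In little-endian order the low byte comes first in memory.
So at ascending addresses the bytes are 61 37 73 B1 32 03 12 48.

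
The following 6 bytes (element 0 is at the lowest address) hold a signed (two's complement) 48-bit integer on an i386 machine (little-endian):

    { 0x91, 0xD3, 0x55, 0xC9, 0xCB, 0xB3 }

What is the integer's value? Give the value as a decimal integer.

-83787139132527

Little-endian: lowest address holds the least-significant byte.
Reassemble most-significant byte first: B3 CB C9 55 D3 91 → 0xB3CBC955D391.
Top bit is set, so as a signed 48-bit value this is 0xB3CBC955D391 − 2^48 = -83787139132527.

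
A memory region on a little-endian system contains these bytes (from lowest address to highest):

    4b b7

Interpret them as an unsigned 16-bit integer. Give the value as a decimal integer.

Little-endian stores the least-significant byte at the lowest address.
Reassemble most-significant byte first: B7 4B → 0xB74B.
0xB74B = 46923.

46923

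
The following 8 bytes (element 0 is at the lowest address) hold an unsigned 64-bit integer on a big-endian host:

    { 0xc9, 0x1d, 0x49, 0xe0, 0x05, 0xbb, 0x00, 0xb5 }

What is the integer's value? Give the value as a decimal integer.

14491820402465767605

Big-endian stores the most-significant byte at the lowest address.
The bytes are already most-significant first: 0xC91D49E005BB00B5.
0xC91D49E005BB00B5 = 14491820402465767605.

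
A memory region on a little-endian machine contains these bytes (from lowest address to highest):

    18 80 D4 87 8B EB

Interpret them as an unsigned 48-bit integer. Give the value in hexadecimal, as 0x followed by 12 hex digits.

Little-endian stores the least-significant byte at the lowest address.
Reassemble most-significant byte first: EB 8B 87 D4 80 18 → 0xEB8B87D48018.

0xEB8B87D48018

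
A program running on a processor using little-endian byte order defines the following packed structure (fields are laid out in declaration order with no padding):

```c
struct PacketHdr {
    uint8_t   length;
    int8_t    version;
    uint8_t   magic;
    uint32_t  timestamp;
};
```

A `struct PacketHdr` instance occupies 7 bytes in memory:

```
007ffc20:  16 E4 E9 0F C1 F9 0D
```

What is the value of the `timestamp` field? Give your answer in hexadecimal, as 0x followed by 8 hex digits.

`timestamp` follows `length` (1 B), `version` (1 B), `magic` (1 B), so it starts at offset 1 + 1 + 1 = 3 and occupies 4 bytes.
Bytes at offsets 3..6: 0F C1 F9 0D.
Little-endian stores the least-significant byte at the lowest address.
Reassemble most-significant byte first: 0D F9 C1 0F → 0x0DF9C10F.

0x0DF9C10F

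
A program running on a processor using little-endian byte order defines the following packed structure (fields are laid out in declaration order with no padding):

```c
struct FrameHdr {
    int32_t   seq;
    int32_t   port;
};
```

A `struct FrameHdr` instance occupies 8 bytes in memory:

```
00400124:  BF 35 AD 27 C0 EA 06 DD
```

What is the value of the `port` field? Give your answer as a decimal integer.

`port` follows `seq` (4 bytes), so it starts at byte offset 4 and occupies 4 bytes.
Bytes at offsets 4..7: C0 EA 06 DD.
Little-endian: lowest address holds the least-significant byte.
Reassemble most-significant byte first: DD 06 EA C0 → 0xDD06EAC0.
Top bit is set, so as a signed 32-bit value this is 0xDD06EAC0 − 2^32 = -586749248.

-586749248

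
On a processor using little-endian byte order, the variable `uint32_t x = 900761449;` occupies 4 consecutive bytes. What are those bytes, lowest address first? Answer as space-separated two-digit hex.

69 87 B0 35

900761449 in hexadecimal, padded to 32 bits, is 0x35B08769.
Split into bytes (most-significant first): 35 B0 87 69.
Little-endian: lowest address holds the least-significant byte.
So at ascending addresses the bytes are 69 87 B0 35.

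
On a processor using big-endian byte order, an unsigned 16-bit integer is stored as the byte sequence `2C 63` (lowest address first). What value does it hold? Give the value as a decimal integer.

Big-endian stores the most-significant byte at the lowest address.
The bytes are already most-significant first: 0x2C63.
0x2C63 = 11363.

11363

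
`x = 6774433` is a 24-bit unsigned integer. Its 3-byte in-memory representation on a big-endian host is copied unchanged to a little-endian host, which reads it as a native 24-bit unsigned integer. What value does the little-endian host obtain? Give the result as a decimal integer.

10575463

6774433 in 24-bit hexadecimal is 0x675EA1.
Stored big-endian, the bytes at ascending addresses are 67 5E A1.
Read back as little-endian, the first byte is least significant, giving 0xA15E67.
0xA15E67 = 10575463.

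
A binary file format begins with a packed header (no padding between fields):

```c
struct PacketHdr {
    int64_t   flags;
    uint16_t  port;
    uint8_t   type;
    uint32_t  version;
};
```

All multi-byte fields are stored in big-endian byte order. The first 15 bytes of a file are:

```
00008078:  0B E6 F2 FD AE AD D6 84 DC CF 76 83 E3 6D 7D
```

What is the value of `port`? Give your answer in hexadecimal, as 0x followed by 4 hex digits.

0xDCCF

`port` follows `flags` (8 bytes), so it starts at byte offset 8 and occupies 2 bytes.
Bytes at offsets 8..9: DC CF.
In big-endian order the high byte comes first in memory.
The bytes are already most-significant first: 0xDCCF.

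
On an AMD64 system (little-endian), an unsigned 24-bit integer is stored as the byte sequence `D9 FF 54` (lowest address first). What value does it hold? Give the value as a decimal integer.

Little-endian: lowest address holds the least-significant byte.
Reassemble most-significant byte first: 54 FF D9 → 0x54FFD9.
0x54FFD9 = 5570521.

5570521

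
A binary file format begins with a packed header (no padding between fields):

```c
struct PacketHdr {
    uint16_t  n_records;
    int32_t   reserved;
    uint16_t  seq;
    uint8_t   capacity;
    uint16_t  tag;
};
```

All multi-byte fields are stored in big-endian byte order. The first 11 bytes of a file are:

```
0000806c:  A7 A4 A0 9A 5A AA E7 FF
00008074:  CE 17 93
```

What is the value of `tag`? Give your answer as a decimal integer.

6035

`tag` follows `n_records` (2 B), `reserved` (4 B), `seq` (2 B), `capacity` (1 B), so it starts at offset 2 + 4 + 2 + 1 = 9 and occupies 2 bytes.
Bytes at offsets 9..10: 17 93.
Big-endian: lowest address holds the most-significant byte.
The bytes are already most-significant first: 0x1793.
0x1793 = 6035.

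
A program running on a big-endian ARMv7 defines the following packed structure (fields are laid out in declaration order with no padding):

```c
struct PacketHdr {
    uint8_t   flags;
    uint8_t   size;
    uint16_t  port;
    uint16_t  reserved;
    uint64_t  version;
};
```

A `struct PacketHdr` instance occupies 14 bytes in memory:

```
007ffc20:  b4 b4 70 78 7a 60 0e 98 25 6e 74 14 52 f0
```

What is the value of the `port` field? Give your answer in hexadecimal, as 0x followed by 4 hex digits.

0x7078

`port` follows `flags` (1 B), `size` (1 B), so it starts at offset 1 + 1 = 2 and occupies 2 bytes.
Bytes at offsets 2..3: 70 78.
Big-endian stores the most-significant byte at the lowest address.
The bytes are already most-significant first: 0x7078.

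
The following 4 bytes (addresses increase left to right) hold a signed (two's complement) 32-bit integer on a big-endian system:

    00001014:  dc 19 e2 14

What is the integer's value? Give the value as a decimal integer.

-602283500

Big-endian: lowest address holds the most-significant byte.
The bytes are already most-significant first: 0xDC19E214.
Top bit is set, so as a signed 32-bit value this is 0xDC19E214 − 2^32 = -602283500.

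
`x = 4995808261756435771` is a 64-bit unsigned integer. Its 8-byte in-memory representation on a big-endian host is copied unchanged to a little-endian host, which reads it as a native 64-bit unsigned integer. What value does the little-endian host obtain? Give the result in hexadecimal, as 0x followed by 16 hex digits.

4995808261756435771 in 64-bit hexadecimal is 0x4554AD2527F43D3B.
Stored big-endian, the bytes at ascending addresses are 45 54 AD 25 27 F4 3D 3B.
Read back as little-endian, the first byte is least significant, giving 0x3B3DF42725AD5445.

0x3B3DF42725AD5445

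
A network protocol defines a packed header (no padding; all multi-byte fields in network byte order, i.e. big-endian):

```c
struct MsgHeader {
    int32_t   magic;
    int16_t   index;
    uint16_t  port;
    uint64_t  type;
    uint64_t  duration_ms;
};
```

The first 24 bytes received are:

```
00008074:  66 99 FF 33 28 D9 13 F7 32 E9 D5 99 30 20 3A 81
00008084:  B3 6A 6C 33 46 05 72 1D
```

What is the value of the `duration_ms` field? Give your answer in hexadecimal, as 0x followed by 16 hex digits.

0xB36A6C334605721D

`duration_ms` follows `magic` (4 B), `index` (2 B), `port` (2 B), `type` (8 B), so it starts at offset 4 + 2 + 2 + 8 = 16 and occupies 8 bytes.
Bytes at offsets 16..23: B3 6A 6C 33 46 05 72 1D.
In big-endian order the high byte comes first in memory.
The bytes are already most-significant first: 0xB36A6C334605721D.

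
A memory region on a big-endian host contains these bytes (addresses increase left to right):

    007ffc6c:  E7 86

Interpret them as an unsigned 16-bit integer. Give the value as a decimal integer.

59270

Big-endian stores the most-significant byte at the lowest address.
The bytes are already most-significant first: 0xE786.
0xE786 = 59270.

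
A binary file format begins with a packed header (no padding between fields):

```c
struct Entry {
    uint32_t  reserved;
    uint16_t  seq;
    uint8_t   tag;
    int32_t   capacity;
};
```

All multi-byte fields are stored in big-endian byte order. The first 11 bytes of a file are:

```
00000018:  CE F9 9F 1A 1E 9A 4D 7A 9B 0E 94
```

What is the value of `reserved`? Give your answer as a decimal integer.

3472465690

`reserved` is the first field, at byte offset 0, occupying 4 bytes.
Bytes at offsets 0..3: CE F9 9F 1A.
Big-endian: lowest address holds the most-significant byte.
The bytes are already most-significant first: 0xCEF99F1A.
0xCEF99F1A = 3472465690.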